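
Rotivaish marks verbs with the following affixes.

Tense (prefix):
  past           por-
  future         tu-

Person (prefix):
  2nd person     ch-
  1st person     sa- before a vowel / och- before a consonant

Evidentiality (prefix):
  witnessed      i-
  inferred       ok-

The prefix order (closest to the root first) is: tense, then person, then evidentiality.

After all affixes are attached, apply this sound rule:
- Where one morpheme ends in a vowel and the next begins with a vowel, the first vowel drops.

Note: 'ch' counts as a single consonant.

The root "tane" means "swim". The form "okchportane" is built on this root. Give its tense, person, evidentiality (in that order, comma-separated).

Segment: ok-ch-por-tane.
tense: por- → past.
person: ch- → 2nd person.
evidentiality: ok- → inferred.

past, 2nd person, inferred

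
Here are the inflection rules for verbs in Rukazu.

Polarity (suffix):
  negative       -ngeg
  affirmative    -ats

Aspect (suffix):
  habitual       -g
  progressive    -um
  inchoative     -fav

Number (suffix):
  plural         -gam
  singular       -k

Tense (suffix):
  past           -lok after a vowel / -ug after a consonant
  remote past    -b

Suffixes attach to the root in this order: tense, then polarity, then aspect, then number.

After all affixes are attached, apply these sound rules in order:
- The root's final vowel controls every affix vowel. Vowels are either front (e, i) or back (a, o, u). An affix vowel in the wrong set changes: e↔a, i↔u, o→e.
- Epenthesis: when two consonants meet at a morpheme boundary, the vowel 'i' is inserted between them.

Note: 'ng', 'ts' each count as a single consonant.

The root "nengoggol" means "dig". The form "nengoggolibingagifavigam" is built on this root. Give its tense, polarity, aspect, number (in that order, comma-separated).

Segment: nengoggol-b-ngeg-fav-gam.
tense: -b → remote past.
polarity: -ngeg → negative.
aspect: -fav → inchoative.
number: -gam → plural.

remote past, negative, inchoative, plural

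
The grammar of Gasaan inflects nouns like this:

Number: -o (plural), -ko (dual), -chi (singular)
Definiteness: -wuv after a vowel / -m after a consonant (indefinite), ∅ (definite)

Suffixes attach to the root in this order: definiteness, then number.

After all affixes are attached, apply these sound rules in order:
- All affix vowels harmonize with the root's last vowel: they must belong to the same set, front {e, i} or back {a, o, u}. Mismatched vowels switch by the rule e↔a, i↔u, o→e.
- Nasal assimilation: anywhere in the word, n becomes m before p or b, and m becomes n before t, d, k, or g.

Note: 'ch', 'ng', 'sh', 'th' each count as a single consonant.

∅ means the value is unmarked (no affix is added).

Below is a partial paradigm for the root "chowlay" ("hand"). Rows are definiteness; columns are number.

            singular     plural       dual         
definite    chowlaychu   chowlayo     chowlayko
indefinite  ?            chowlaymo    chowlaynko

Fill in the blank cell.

chowlaymchu

Attach definiteness indefinite -m (after consonant 'y') → chowlaym.
Attach number singular -chi → chowlaymchi.
Apply vowel harmony: chowlaymchi → chowlaymchu.
Nasal assimilation: no change.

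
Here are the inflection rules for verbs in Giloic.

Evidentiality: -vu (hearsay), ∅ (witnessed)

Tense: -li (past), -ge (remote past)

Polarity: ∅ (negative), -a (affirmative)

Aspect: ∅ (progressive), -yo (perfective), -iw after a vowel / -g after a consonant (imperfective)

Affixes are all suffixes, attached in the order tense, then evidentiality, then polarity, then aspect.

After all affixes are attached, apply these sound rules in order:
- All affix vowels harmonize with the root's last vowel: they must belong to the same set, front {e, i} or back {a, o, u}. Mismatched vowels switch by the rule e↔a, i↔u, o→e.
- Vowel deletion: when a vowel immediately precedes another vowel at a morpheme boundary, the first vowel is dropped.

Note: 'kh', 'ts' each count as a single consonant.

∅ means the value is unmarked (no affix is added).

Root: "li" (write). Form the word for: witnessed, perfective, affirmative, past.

Attach tense past -li → lili.
evidentiality = witnessed: zero marking, form stays lili.
Attach polarity affirmative -a → lilia.
Attach aspect perfective -yo → liliayo.
Apply vowel harmony: liliayo → lilieye.
Apply vowel deletion: lilieye → lileye.

lileye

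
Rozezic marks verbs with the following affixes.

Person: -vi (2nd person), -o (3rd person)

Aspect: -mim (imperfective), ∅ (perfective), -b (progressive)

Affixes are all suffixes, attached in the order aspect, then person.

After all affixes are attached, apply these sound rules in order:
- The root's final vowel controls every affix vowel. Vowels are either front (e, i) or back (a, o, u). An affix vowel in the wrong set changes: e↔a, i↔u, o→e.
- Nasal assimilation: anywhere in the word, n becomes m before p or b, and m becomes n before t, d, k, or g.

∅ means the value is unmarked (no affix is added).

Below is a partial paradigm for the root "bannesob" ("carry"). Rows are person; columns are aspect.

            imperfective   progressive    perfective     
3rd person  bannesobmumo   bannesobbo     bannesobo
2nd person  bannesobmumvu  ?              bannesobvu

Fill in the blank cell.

Attach aspect progressive -b → bannesobb.
Attach person 2nd person -vi → bannesobbvi.
Apply vowel harmony: bannesobbvi → bannesobbvu.
Nasal assimilation: no change.

bannesobbvu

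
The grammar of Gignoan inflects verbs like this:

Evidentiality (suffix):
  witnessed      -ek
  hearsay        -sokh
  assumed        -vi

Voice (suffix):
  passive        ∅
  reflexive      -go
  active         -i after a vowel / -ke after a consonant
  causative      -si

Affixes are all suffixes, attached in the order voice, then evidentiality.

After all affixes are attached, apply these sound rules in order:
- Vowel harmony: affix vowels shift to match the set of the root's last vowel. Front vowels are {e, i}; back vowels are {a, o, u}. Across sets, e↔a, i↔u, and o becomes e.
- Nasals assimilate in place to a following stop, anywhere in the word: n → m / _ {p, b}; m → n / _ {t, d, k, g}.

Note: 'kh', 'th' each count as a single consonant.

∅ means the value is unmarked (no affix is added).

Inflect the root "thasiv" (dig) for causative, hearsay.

thasivsisekh

Attach voice causative -si → thasivsi.
Attach evidentiality hearsay -sokh → thasivsisokh.
Apply vowel harmony: thasivsisokh → thasivsisekh.
Nasal assimilation: no change.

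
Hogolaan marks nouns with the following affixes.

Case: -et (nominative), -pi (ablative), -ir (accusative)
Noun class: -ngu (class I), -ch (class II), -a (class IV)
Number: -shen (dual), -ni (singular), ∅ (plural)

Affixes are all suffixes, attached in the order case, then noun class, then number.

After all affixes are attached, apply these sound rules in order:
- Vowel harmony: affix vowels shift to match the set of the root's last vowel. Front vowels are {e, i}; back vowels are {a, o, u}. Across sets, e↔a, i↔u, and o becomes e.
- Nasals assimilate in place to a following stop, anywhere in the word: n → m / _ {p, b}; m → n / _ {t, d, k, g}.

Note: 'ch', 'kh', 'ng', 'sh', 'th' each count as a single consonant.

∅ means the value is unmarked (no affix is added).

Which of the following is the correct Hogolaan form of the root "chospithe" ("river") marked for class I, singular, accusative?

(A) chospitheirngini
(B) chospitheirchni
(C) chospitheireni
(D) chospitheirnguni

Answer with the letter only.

A

Attach case accusative -ir → chospitheir.
Attach noun class class I -ngu → chospitheirngu.
Attach number singular -ni → chospitheirnguni.
Apply vowel harmony: chospitheirnguni → chospitheirngini.
Nasal assimilation: no change.
So the correct form is chospitheirngini, option (A).
(B) chospitheirchni is wrong: it uses class II instead of class I for noun class.
(C) chospitheireni is wrong: it uses class IV instead of class I for noun class.
(D) chospitheirnguni is wrong: it fails to apply the sound rule(s).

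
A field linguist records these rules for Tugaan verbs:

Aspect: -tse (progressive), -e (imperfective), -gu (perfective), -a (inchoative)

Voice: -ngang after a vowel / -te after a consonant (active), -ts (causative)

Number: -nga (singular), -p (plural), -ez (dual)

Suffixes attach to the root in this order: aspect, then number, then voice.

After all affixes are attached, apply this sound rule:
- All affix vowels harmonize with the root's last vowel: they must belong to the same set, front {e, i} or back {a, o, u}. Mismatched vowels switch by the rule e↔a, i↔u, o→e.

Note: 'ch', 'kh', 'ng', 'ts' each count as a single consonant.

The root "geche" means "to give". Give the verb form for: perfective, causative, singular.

gechegingets

Attach aspect perfective -gu → gechegu.
Attach number singular -nga → gechegunga.
Attach voice causative -ts → gechegungats.
Apply vowel harmony: gechegungats → gechegingets.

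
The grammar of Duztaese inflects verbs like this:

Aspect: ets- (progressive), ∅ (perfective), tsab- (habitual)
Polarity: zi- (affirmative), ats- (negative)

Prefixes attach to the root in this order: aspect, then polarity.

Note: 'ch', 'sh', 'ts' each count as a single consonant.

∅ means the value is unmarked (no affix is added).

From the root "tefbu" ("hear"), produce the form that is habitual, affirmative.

Attach aspect habitual tsab- → tsabtefbu.
Attach polarity affirmative zi- → zitsabtefbu.

zitsabtefbu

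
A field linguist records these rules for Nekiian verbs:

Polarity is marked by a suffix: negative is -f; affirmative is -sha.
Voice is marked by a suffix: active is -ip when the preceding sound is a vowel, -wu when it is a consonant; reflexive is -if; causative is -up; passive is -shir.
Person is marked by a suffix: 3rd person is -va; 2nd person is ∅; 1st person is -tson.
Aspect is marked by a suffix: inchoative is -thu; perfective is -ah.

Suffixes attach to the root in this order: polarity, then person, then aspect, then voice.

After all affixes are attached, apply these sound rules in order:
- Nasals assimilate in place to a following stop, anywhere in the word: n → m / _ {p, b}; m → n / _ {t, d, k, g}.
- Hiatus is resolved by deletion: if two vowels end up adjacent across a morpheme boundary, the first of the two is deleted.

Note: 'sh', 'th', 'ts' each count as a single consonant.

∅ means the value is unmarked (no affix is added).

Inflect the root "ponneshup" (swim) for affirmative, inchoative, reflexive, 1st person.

Attach polarity affirmative -sha → ponneshupsha.
Attach person 1st person -tson → ponneshupshatson.
Attach aspect inchoative -thu → ponneshupshatsonthu.
Attach voice reflexive -if → ponneshupshatsonthuif.
Nasal assimilation: no change.
Apply vowel deletion: ponneshupshatsonthuif → ponneshupshatsonthif.

ponneshupshatsonthif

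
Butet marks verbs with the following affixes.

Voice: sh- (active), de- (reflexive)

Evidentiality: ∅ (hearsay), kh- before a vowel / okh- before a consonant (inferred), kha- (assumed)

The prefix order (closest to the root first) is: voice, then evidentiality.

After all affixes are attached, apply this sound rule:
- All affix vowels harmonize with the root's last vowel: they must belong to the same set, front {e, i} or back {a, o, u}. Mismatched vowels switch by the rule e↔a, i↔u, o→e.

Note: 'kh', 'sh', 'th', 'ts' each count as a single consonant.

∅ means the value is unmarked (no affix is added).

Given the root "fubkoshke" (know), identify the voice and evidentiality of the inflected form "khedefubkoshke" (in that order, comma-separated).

reflexive, assumed

Segment: kha-de-fubkoshke.
voice: de- → reflexive.
evidentiality: kha- → assumed.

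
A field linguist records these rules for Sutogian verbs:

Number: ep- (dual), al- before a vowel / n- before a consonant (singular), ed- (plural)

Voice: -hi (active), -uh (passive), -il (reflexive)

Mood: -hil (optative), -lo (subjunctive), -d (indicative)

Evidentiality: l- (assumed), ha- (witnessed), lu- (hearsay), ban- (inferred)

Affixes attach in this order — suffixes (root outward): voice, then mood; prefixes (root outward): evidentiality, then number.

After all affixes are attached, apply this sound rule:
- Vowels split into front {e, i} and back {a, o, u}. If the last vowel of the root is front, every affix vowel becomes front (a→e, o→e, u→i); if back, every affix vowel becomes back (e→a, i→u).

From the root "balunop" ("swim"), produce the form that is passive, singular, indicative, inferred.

Attach voice passive -uh → balunopuh.
Attach evidentiality inferred ban- → banbalunopuh.
Attach mood indicative -d → banbalunopuhd.
Attach number singular n- (before consonant 'b') → nbanbalunopuhd.
Vowel harmony: no change.

nbanbalunopuhd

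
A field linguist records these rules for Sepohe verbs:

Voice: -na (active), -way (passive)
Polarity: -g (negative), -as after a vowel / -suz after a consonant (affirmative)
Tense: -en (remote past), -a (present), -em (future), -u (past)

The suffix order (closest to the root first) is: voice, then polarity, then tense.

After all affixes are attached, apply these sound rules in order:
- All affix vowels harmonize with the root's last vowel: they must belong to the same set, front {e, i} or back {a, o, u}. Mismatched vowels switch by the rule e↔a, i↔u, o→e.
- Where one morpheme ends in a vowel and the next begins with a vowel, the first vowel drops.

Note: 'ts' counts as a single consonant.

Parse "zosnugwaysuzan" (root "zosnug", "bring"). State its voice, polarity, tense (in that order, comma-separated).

Segment: zosnug-way-suz-en.
voice: -way → passive.
polarity: -as/suz → affirmative.
tense: -en → remote past.

passive, affirmative, remote past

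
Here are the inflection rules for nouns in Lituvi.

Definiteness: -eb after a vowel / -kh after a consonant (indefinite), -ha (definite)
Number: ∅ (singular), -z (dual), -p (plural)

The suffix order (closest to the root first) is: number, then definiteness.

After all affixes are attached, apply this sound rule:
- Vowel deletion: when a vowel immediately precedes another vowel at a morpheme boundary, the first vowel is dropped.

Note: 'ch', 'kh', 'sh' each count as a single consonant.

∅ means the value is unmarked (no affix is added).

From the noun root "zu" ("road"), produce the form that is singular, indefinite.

zeb

number = singular: zero marking, form stays zu.
Attach definiteness indefinite -eb (after vowel 'u') → zueb.
Apply vowel deletion: zueb → zeb.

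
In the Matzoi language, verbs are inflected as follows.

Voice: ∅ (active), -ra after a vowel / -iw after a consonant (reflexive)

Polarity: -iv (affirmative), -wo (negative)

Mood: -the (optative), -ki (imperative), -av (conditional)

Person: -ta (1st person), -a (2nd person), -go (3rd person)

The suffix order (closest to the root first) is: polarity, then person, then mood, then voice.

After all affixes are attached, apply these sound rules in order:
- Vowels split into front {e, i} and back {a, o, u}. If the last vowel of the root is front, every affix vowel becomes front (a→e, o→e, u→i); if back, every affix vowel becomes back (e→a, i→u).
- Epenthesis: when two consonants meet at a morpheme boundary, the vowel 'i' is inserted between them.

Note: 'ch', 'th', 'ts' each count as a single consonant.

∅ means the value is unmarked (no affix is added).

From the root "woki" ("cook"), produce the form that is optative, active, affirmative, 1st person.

wokiivitethe

Attach polarity affirmative -iv → wokiiv.
Attach person 1st person -ta → wokiivta.
Attach mood optative -the → wokiivtathe.
voice = active: zero marking, form stays wokiivtathe.
Apply vowel harmony: wokiivtathe → wokiivtethe.
Apply epenthesis: wokiivtethe → wokiivitethe.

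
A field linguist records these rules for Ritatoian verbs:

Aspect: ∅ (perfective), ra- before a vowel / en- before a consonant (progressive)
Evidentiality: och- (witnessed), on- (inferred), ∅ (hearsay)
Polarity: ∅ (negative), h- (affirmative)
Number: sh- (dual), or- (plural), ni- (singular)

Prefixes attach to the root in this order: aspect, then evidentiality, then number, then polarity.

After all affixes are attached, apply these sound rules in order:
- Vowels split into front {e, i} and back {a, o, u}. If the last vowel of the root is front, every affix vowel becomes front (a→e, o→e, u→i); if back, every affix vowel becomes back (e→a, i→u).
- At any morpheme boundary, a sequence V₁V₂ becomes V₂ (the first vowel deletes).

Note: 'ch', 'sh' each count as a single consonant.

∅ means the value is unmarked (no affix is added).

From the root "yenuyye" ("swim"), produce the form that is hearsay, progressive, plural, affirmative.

herenyenuyye

Attach aspect progressive en- (before consonant 'y') → enyenuyye.
evidentiality = hearsay: zero marking, form stays enyenuyye.
Attach number plural or- → orenyenuyye.
Attach polarity affirmative h- → horenyenuyye.
Apply vowel harmony: horenyenuyye → herenyenuyye.
Vowel deletion: no change.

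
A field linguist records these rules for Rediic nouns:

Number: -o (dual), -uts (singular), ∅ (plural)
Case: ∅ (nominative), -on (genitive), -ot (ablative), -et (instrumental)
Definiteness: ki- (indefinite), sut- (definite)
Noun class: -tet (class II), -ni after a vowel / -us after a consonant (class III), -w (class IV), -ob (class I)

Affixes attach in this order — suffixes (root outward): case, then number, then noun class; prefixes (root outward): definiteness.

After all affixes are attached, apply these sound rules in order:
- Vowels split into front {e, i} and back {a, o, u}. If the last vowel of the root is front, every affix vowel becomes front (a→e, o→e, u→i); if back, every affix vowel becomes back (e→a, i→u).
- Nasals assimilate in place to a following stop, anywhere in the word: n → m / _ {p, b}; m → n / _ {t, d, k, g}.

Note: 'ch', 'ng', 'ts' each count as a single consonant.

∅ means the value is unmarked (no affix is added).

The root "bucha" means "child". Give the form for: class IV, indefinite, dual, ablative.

kubuchaotow

Attach definiteness indefinite ki- → kibucha.
Attach case ablative -ot → kibuchaot.
Attach number dual -o → kibuchaoto.
Attach noun class class IV -w → kibuchaotow.
Apply vowel harmony: kibuchaotow → kubuchaotow.
Nasal assimilation: no change.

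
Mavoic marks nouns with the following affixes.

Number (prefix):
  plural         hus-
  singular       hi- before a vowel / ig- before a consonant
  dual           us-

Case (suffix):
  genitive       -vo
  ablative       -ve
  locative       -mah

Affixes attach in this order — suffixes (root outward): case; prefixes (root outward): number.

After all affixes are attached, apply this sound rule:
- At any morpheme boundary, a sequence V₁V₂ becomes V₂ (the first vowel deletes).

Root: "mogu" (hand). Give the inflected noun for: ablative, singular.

Attach case ablative -ve → moguve.
Attach number singular ig- (before consonant 'm') → igmoguve.
Vowel deletion: no change.

igmoguve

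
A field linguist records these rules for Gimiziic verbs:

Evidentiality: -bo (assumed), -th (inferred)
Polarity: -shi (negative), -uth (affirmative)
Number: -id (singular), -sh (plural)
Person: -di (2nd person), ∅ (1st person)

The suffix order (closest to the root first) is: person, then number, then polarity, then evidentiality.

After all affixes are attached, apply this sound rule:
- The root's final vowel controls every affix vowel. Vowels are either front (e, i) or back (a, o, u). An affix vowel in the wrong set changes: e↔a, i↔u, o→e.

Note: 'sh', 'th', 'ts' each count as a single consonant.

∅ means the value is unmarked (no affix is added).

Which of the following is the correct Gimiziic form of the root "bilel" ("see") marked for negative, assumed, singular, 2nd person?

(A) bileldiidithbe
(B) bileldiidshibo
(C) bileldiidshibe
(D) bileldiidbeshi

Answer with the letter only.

C

Attach person 2nd person -di → bileldi.
Attach number singular -id → bileldiid.
Attach polarity negative -shi → bileldiidshi.
Attach evidentiality assumed -bo → bileldiidshibo.
Apply vowel harmony: bileldiidshibo → bileldiidshibe.
So the correct form is bileldiidshibe, option (C).
(D) bileldiidbeshi is wrong: it has the affixes in the wrong order.
(B) bileldiidshibo is wrong: it fails to apply the sound rule(s).
(A) bileldiidithbe is wrong: it uses affirmative instead of negative for polarity.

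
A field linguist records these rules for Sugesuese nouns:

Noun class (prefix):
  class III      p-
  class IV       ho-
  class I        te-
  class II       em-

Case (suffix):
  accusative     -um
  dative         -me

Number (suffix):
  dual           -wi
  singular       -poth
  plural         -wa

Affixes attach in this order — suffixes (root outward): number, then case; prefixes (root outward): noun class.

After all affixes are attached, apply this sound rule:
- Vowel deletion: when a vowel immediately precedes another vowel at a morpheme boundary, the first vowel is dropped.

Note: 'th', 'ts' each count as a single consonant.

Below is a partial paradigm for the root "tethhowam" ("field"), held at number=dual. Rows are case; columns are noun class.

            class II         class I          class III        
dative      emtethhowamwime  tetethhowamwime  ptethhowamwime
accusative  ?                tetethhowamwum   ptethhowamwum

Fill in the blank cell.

Attach noun class class II em- → emtethhowam.
Attach number dual -wi → emtethhowamwi.
Attach case accusative -um → emtethhowamwium.
Apply vowel deletion: emtethhowamwium → emtethhowamwum.

emtethhowamwum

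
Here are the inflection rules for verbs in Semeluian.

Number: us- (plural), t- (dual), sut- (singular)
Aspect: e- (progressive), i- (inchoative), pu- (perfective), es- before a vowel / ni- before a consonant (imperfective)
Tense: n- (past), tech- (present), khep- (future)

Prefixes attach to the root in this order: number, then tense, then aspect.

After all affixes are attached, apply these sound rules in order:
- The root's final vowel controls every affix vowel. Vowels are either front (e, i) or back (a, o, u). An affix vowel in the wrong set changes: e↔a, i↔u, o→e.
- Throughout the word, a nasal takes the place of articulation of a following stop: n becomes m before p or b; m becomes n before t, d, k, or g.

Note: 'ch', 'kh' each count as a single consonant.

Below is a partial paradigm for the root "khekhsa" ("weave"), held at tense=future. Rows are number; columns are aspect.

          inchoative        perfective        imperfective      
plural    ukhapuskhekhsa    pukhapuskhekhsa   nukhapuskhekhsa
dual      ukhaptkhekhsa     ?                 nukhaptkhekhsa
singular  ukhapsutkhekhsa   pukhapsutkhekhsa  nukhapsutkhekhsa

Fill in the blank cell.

pukhaptkhekhsa

Attach number dual t- → tkhekhsa.
Attach tense future khep- → kheptkhekhsa.
Attach aspect perfective pu- → pukheptkhekhsa.
Apply vowel harmony: pukheptkhekhsa → pukhaptkhekhsa.
Nasal assimilation: no change.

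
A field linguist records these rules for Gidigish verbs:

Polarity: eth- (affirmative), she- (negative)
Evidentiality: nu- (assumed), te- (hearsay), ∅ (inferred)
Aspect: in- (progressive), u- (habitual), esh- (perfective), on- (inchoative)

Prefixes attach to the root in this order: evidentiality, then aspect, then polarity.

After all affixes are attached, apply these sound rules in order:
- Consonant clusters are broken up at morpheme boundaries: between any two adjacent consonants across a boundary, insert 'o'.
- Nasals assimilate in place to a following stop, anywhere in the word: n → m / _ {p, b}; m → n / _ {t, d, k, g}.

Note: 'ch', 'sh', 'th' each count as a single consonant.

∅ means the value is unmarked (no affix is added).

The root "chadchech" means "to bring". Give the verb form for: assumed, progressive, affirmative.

ethinonuchadchech

Attach evidentiality assumed nu- → nuchadchech.
Attach aspect progressive in- → innuchadchech.
Attach polarity affirmative eth- → ethinnuchadchech.
Apply epenthesis: ethinnuchadchech → ethinonuchadchech.
Nasal assimilation: no change.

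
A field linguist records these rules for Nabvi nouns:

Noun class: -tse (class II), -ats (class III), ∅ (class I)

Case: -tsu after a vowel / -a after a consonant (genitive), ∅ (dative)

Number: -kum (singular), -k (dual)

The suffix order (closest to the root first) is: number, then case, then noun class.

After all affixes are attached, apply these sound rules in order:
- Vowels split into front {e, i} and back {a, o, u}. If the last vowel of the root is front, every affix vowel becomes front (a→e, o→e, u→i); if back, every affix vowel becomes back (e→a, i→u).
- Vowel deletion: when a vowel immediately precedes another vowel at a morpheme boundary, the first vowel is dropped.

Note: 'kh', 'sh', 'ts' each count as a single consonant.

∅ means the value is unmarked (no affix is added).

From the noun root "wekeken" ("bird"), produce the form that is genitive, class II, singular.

Attach number singular -kum → wekekenkum.
Attach case genitive -a (after consonant 'm') → wekekenkuma.
Attach noun class class II -tse → wekekenkumatse.
Apply vowel harmony: wekekenkumatse → wekekenkimetse.
Vowel deletion: no change.

wekekenkimetse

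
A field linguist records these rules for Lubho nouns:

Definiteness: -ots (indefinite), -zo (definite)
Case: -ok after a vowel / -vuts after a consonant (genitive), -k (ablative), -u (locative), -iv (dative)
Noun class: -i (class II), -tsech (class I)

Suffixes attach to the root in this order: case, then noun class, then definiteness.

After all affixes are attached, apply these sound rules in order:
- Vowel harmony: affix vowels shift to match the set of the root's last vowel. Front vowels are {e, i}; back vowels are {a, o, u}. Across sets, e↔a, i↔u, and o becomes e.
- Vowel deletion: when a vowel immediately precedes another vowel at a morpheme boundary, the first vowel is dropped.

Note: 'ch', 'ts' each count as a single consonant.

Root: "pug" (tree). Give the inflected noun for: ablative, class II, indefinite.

Attach case ablative -k → pugk.
Attach noun class class II -i → pugki.
Attach definiteness indefinite -ots → pugkiots.
Apply vowel harmony: pugkiots → pugkuots.
Apply vowel deletion: pugkuots → pugkots.

pugkots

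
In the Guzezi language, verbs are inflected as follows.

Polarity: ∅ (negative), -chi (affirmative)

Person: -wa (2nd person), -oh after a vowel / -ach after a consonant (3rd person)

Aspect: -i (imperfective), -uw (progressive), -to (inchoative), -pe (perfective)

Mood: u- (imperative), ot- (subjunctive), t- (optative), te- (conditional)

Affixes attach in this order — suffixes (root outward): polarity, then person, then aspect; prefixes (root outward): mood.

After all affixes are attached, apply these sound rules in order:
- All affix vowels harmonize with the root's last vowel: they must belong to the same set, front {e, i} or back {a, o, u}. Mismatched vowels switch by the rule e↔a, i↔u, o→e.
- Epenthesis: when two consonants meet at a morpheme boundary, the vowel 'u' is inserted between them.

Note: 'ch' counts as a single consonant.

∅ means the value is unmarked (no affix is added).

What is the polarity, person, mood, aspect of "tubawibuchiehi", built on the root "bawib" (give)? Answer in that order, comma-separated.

Segment: t-bawib-chi-oh-i.
polarity: -chi → affirmative.
person: -oh/ach → 3rd person.
mood: t- → optative.
aspect: -i → imperfective.

affirmative, 3rd person, optative, imperfective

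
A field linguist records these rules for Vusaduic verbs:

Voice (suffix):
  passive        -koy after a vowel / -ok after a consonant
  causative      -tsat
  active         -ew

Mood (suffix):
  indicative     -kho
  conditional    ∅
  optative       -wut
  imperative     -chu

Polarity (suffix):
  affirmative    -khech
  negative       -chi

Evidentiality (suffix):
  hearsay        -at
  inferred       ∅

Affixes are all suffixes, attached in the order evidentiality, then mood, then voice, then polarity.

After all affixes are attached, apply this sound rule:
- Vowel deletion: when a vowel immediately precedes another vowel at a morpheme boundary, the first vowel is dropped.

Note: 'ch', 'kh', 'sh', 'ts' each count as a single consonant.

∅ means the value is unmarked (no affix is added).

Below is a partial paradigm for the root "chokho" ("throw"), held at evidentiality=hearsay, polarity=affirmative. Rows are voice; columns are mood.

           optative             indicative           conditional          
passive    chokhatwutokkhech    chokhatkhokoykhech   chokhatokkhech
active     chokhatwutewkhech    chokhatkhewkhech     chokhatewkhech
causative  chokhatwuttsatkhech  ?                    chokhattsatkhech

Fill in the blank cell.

chokhatkhotsatkhech

Attach evidentiality hearsay -at → chokhoat.
Attach mood indicative -kho → chokhoatkho.
Attach voice causative -tsat → chokhoatkhotsat.
Attach polarity affirmative -khech → chokhoatkhotsatkhech.
Apply vowel deletion: chokhoatkhotsatkhech → chokhatkhotsatkhech.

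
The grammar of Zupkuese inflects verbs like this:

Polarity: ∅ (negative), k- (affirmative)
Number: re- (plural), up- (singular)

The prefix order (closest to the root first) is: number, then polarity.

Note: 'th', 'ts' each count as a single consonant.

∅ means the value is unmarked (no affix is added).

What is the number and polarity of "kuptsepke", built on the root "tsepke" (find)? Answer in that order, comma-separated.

Segment: k-up-tsepke.
number: up- → singular.
polarity: k- → affirmative.

singular, affirmative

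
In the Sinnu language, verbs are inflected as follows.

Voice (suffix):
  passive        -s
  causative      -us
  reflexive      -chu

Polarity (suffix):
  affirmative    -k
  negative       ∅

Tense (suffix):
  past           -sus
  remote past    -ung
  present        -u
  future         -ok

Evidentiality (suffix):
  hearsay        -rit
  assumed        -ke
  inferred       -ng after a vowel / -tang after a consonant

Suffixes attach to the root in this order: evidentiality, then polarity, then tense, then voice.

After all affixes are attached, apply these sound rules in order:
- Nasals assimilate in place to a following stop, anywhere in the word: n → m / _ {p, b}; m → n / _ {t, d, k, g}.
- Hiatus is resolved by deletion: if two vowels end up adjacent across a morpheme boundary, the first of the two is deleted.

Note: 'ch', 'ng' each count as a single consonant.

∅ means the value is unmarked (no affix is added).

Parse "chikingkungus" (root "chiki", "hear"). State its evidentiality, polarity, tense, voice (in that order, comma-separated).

Segment: chiki-ng-k-ung-us.
evidentiality: -ng/tang → inferred.
polarity: -k → affirmative.
tense: -ung → remote past.
voice: -us → causative.

inferred, affirmative, remote past, causative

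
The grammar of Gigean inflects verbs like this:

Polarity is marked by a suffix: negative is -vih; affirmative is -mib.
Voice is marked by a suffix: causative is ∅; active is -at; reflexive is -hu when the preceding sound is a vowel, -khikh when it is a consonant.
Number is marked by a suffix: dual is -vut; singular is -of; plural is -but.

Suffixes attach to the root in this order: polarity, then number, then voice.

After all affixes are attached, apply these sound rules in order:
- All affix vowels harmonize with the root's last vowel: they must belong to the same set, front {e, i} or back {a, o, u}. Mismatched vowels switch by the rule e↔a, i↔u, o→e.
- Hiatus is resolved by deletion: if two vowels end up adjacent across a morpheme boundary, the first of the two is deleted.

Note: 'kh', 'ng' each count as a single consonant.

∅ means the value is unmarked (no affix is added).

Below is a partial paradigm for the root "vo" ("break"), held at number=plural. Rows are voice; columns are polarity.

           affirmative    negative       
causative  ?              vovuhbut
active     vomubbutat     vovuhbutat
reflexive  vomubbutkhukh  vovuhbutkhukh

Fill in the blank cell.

vomubbut

Attach polarity affirmative -mib → vomib.
Attach number plural -but → vomibbut.
voice = causative: zero marking, form stays vomibbut.
Apply vowel harmony: vomibbut → vomubbut.
Vowel deletion: no change.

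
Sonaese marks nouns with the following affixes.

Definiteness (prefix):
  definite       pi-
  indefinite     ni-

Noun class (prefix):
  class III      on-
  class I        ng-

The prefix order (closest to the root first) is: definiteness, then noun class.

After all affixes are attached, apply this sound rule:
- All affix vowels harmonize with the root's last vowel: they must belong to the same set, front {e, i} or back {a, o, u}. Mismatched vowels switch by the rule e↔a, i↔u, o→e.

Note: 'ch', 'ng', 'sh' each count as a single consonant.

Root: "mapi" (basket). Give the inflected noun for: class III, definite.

enpimapi

Attach definiteness definite pi- → pimapi.
Attach noun class class III on- → onpimapi.
Apply vowel harmony: onpimapi → enpimapi.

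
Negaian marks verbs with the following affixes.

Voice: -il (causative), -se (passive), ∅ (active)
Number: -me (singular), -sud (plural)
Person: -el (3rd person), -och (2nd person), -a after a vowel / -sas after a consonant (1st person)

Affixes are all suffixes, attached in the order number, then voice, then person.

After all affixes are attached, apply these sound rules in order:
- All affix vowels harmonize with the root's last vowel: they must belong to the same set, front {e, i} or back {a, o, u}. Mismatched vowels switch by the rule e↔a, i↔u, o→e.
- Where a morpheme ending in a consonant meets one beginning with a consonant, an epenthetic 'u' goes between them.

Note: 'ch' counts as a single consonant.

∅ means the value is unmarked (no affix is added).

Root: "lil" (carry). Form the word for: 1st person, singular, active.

lilumee

Attach number singular -me → lilme.
voice = active: zero marking, form stays lilme.
Attach person 1st person -a (after vowel 'e') → lilmea.
Apply vowel harmony: lilmea → lilmee.
Apply epenthesis: lilmee → lilumee.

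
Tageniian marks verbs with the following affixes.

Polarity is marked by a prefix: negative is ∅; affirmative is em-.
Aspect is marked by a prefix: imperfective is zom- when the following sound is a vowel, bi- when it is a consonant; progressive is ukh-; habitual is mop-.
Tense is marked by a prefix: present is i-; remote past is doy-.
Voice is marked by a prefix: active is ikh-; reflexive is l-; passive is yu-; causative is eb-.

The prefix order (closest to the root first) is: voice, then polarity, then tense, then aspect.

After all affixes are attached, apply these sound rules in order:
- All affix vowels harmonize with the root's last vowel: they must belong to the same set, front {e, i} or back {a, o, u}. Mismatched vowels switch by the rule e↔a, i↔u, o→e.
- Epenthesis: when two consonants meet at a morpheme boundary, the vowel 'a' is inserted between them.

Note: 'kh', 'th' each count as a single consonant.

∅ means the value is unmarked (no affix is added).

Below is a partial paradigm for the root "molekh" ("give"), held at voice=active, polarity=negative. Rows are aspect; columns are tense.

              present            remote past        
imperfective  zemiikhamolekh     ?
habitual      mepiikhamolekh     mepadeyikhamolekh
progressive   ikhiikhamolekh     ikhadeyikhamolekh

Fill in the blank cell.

Attach voice active ikh- → ikhmolekh.
polarity = negative: zero marking, form stays ikhmolekh.
Attach tense remote past doy- → doyikhmolekh.
Attach aspect imperfective bi- (before consonant 'd') → bidoyikhmolekh.
Apply vowel harmony: bidoyikhmolekh → bideyikhmolekh.
Apply epenthesis: bideyikhmolekh → bideyikhamolekh.

bideyikhamolekh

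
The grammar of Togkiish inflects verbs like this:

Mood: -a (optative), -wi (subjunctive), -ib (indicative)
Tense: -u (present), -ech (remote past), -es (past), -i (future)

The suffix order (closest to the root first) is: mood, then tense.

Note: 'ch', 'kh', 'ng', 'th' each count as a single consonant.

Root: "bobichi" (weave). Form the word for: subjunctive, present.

bobichiwiu

Attach mood subjunctive -wi → bobichiwi.
Attach tense present -u → bobichiwiu.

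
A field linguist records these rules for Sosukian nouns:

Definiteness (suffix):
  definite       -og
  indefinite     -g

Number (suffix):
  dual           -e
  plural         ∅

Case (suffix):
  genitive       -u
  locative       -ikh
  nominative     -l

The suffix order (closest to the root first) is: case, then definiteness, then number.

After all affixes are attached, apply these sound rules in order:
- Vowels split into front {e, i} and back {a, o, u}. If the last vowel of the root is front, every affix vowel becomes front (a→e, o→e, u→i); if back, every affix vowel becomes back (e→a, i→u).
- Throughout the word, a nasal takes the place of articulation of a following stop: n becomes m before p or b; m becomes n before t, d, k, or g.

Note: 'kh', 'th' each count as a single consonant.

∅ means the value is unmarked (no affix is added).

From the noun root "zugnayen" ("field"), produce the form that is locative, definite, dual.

Attach case locative -ikh → zugnayenikh.
Attach definiteness definite -og → zugnayenikhog.
Attach number dual -e → zugnayenikhoge.
Apply vowel harmony: zugnayenikhoge → zugnayenikhege.
Nasal assimilation: no change.

zugnayenikhege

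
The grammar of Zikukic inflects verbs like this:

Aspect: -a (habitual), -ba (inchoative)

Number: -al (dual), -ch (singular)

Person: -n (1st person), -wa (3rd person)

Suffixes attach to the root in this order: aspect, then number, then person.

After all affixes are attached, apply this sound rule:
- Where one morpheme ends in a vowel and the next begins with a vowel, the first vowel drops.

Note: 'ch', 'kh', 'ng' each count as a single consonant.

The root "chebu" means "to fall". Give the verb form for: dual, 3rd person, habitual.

Attach aspect habitual -a → chebua.
Attach number dual -al → chebuaal.
Attach person 3rd person -wa → chebuaalwa.
Apply vowel deletion: chebuaalwa → chebalwa.

chebalwa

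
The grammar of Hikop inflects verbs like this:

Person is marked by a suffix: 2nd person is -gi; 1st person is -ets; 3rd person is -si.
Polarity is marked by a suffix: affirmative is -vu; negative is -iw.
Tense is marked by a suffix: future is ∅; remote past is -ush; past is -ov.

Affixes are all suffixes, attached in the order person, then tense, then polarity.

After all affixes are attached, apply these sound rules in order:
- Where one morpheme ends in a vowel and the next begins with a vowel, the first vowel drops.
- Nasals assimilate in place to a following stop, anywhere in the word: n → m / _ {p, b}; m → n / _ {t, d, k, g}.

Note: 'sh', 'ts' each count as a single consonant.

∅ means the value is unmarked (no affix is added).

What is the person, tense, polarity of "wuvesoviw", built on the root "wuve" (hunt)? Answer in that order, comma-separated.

3rd person, past, negative

Segment: wuve-si-ov-iw.
person: -si → 3rd person.
tense: -ov → past.
polarity: -iw → negative.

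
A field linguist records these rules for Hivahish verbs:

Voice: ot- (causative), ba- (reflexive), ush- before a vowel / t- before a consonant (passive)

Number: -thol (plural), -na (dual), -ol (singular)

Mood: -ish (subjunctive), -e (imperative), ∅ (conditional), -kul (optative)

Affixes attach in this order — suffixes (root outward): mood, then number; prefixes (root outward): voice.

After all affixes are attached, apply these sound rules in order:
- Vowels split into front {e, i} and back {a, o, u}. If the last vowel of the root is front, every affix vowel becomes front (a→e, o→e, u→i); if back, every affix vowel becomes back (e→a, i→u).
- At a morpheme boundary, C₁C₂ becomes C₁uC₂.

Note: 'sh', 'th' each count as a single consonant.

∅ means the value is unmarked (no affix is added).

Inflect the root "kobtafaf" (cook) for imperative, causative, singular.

otukobtafafaol

Attach mood imperative -e → kobtafafe.
Attach number singular -ol → kobtafafeol.
Attach voice causative ot- → otkobtafafeol.
Apply vowel harmony: otkobtafafeol → otkobtafafaol.
Apply epenthesis: otkobtafafaol → otukobtafafaol.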